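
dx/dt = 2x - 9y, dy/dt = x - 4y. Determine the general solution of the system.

Coefficient matrix A = [[2, -9], [1, -4]].
Characteristic polynomial det(A - λI) = λ^2 + 2λ + 1 = 0.
Single eigenvalue λ = -1 with algebraic multiplicity 2.
Eigenvector v = (3,1); generalized eigenvector w with (A-λI)w=v is (-2,-1).
General solution: e^(-t)[C_1·v + C_2·(t·v + w)].

x(t) = 3C_1e^(-t) + 3C_2te^(-t) - 2C_2e^(-t), y(t) = C_1e^(-t) + C_2te^(-t) - C_2e^(-t)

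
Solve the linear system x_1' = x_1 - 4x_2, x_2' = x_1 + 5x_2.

x_1(t) = -2C_1e^(3t) - 2C_2te^(3t) + 3C_2e^(3t), x_2(t) = C_1e^(3t) + C_2te^(3t) - C_2e^(3t)

Coefficient matrix A = [[1, -4], [1, 5]].
Characteristic polynomial det(A - λI) = λ^2 - 6λ + 9 = 0.
Single eigenvalue λ = 3 with algebraic multiplicity 2.
Eigenvector v = (-2,1); generalized eigenvector w with (A-λI)w=v is (3,-1).
General solution: e^(3t)[C_1·v + C_2·(t·v + w)].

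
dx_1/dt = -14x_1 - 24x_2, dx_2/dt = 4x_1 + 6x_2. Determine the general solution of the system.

Coefficient matrix A = [[-14, -24], [4, 6]].
Characteristic polynomial det(A - λI) = λ^2 + 8λ + 12 = 0.
Eigenvalues λ = -6, -2.
For λ=-6: (A-λI) row 1 is [-8, -24], so an eigenvector is (-3, 1).
For λ=-2: (A-λI) row 1 is [-12, -24], so an eigenvector is (2, -1).
General solution: C_1e^(-6t)(-3,1) + C_2e^(-2t)(2,-1).

x_1(t) = -3C_1e^(-6t) + 2C_2e^(-2t), x_2(t) = C_1e^(-6t) - C_2e^(-2t)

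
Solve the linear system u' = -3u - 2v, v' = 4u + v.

Coefficient matrix A = [[-3, -2], [4, 1]].
Characteristic polynomial det(A - λI) = λ^2 + 2λ + 5 = 0.
Eigenvalues λ = -1 ± 2i (complex conjugate pair).
For λ=-1+2i: an eigenvector is (0,-1) - i(1,-1) = (0 - i, -1 + i).
A real fundamental pair from Re and Im of e^((-1+2i)t)v: X_1 = e^(-t)(cos(2t)·(0,-1) + sin(2t)·(1,-1)), X_2 = e^(-t)(sin(2t)·(0,-1) - cos(2t)·(1,-1)).
General solution: K_1X_1 + K_2X_2.

u(t) = K_1e^(-t)sin(2t) - K_2e^(-t)cos(2t), v(t) = -K_1e^(-t)sin(2t) - K_1e^(-t)cos(2t) - K_2e^(-t)sin(2t) + K_2e^(-t)cos(2t)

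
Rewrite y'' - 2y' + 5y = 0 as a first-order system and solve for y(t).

Let x_1 = y, x_2 = y'. Then x_1' = x_2 and x_2' = -5x_1 + 2x_2.
A = [[0,1],[-5,2]]; det(A-λI) = λ^2 - 2λ + 5.
Eigenvalues λ = 1 ± 2i.

y(t) = C_1e^(t)cos(2t) + C_2e^(t)sin(2t)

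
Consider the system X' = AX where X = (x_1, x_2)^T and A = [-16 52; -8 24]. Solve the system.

x_1(t) = 3C_1e^(4t)sin(4t) + 2C_1e^(4t)cos(4t) + 2C_2e^(4t)sin(4t) - 3C_2e^(4t)cos(4t), x_2(t) = C_1e^(4t)sin(4t) + C_1e^(4t)cos(4t) + C_2e^(4t)sin(4t) - C_2e^(4t)cos(4t)

Coefficient matrix A = [[-16, 52], [-8, 24]].
Characteristic polynomial det(A - λI) = λ^2 - 8λ + 32 = 0.
Eigenvalues λ = 4 ± 4i (complex conjugate pair).
For λ=4+4i: an eigenvector is (2,1) - i(3,1) = (2 - 3i, 1 - i).
A real fundamental pair from Re and Im of e^((4+4i)t)v: X_1 = e^(4t)(cos(4t)·(2,1) + sin(4t)·(3,1)), X_2 = e^(4t)(sin(4t)·(2,1) - cos(4t)·(3,1)).
General solution: C_1X_1 + C_2X_2.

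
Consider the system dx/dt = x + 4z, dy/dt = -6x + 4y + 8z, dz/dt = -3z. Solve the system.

Coefficient matrix A = [[1, 0, 4], [-6, 4, 8], [0, 0, -3]].
det(A - λI) = 0 gives eigenvalues λ = 1, 4, -3.
For λ=1: eigenvector (1,2,0).
For λ=4: eigenvector (0,1,0).
For λ=-3: eigenvector (-1,-2,1).
General solution: c_1e^(t)(1,2,0) + c_2e^(4t)(0,1,0) + c_3e^(-3t)(-1,-2,1).

x(t) = c_1e^(t) - c_3e^(-3t), y(t) = 2c_1e^(t) + c_2e^(4t) - 2c_3e^(-3t), z(t) = c_3e^(-3t)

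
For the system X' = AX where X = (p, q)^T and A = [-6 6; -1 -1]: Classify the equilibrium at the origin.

stable node

A = [[-6,6],[-1,-1]]; det(A-λI) = λ^2 + 7λ + 12.
λ = -4, -3: both negative.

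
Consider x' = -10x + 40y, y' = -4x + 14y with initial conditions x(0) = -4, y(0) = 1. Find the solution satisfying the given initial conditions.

x(t) = 22e^(2t)sin(4t) - 4e^(2t)cos(4t), y(t) = 7e^(2t)sin(4t) + e^(2t)cos(4t)

Coefficient matrix A = [[-10, 40], [-4, 14]].
Characteristic polynomial det(A - λI) = λ^2 - 4λ + 20 = 0.
Eigenvalues λ = 2 ± 4i (complex conjugate pair).
For λ=2+4i: an eigenvector is (-1,0) - i(3,1) = (-1 - 3i, 0 - i).
A real fundamental pair from Re and Im of e^((2+4i)t)v: X_1 = e^(2t)(cos(4t)·(-1,0) + sin(4t)·(3,1)), X_2 = e^(2t)(sin(4t)·(-1,0) - cos(4t)·(3,1)).
General solution: c_1X_1 + c_2X_2.
Applying x(0)=-4, y(0)=1 gives c_1=7, c_2=-1.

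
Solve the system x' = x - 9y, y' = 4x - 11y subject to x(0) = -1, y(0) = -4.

Coefficient matrix A = [[1, -9], [4, -11]].
Characteristic polynomial det(A - λI) = λ^2 + 10λ + 25 = 0.
Single eigenvalue λ = -5 with algebraic multiplicity 2.
Eigenvector v = (3,2); generalized eigenvector w with (A-λI)w=v is (2,1).
General solution: e^(-5t)[K_1·v + K_2·(t·v + w)].
Applying x(0)=-1, y(0)=-4 gives K_1=-7, K_2=10.

x(t) = 30te^(-5t) - e^(-5t), y(t) = 20te^(-5t) - 4e^(-5t)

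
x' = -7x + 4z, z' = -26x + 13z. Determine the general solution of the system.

Coefficient matrix A = [[-7, 4], [-26, 13]].
Characteristic polynomial det(A - λI) = λ^2 - 6λ + 13 = 0.
Eigenvalues λ = 3 ± 2i (complex conjugate pair).
For λ=3+2i: an eigenvector is (-1,-2) - i(1,3) = (-1 - i, -2 - 3i).
A real fundamental pair from Re and Im of e^((3+2i)t)v: X_1 = e^(3t)(cos(2t)·(-1,-2) + sin(2t)·(1,3)), X_2 = e^(3t)(sin(2t)·(-1,-2) - cos(2t)·(1,3)).
General solution: c_1X_1 + c_2X_2.

x(t) = c_1e^(3t)sin(2t) - c_1e^(3t)cos(2t) - c_2e^(3t)sin(2t) - c_2e^(3t)cos(2t), z(t) = 3c_1e^(3t)sin(2t) - 2c_1e^(3t)cos(2t) - 2c_2e^(3t)sin(2t) - 3c_2e^(3t)cos(2t)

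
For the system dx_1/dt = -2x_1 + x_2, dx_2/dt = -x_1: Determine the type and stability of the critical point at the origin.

A = [[-2,1],[-1,0]]; det(A-λI) = λ^2 + 2λ + 1.
repeated λ = -1 with a single eigenvector.

stable improper node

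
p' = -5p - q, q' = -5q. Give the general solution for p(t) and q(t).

Coefficient matrix A = [[-5, -1], [0, -5]].
Characteristic polynomial det(A - λI) = λ^2 + 10λ + 25 = 0.
Single eigenvalue λ = -5 with algebraic multiplicity 2.
Eigenvector v = (1,0); generalized eigenvector w with (A-λI)w=v is (1,-1).
General solution: e^(-5t)[K_1·v + K_2·(t·v + w)].

p(t) = K_1e^(-5t) + K_2te^(-5t) + K_2e^(-5t), q(t) = -K_2e^(-5t)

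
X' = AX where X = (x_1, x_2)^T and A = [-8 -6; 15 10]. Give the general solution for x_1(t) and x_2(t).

Coefficient matrix A = [[-8, -6], [15, 10]].
Characteristic polynomial det(A - λI) = λ^2 - 2λ + 10 = 0.
Eigenvalues λ = 1 ± 3i (complex conjugate pair).
For λ=1+3i: an eigenvector is (-1,1) - i(1,-2) = (-1 - i, 1 + 2i).
A real fundamental pair from Re and Im of e^((1+3i)t)v: X_1 = e^(t)(cos(3t)·(-1,1) + sin(3t)·(1,-2)), X_2 = e^(t)(sin(3t)·(-1,1) - cos(3t)·(1,-2)).
General solution: C_1X_1 + C_2X_2.

x_1(t) = C_1e^(t)sin(3t) - C_1e^(t)cos(3t) - C_2e^(t)sin(3t) - C_2e^(t)cos(3t), x_2(t) = -2C_1e^(t)sin(3t) + C_1e^(t)cos(3t) + C_2e^(t)sin(3t) + 2C_2e^(t)cos(3t)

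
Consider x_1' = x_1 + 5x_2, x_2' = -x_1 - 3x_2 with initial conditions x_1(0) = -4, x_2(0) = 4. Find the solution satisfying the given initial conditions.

x_1(t) = 12e^(-t)sin(t) - 4e^(-t)cos(t), x_2(t) = -4e^(-t)sin(t) + 4e^(-t)cos(t)

Coefficient matrix A = [[1, 5], [-1, -3]].
Characteristic polynomial det(A - λI) = λ^2 + 2λ + 2 = 0.
Eigenvalues λ = -1 ± i (complex conjugate pair).
For λ=-1+i: an eigenvector is (-2,1) - i(1,0) = (-2 - i, 1).
A real fundamental pair from Re and Im of e^((-1+i)t)v: X_1 = e^(-t)(cos(t)·(-2,1) + sin(t)·(1,0)), X_2 = e^(-t)(sin(t)·(-2,1) - cos(t)·(1,0)).
General solution: C_1X_1 + C_2X_2.
Applying x_1(0)=-4, x_2(0)=4 gives C_1=4, C_2=-4.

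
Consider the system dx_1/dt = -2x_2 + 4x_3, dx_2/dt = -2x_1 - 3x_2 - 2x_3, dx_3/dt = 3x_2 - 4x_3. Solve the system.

Coefficient matrix A = [[0, -2, 4], [-2, -3, -2], [0, 3, -4]].
det(A - λI) = 0 gives eigenvalues λ = -1, -2, -4.
For λ=-1: eigenvector (2,-1,-1).
For λ=-2: eigenvector (-4,2,3).
For λ=-4: eigenvector (1,0,-1).
General solution: K_1e^(-t)(2,-1,-1) + K_2e^(-2t)(-4,2,3) + K_3e^(-4t)(1,0,-1).

x_1(t) = 2K_1e^(-t) - 4K_2e^(-2t) + K_3e^(-4t), x_2(t) = -K_1e^(-t) + 2K_2e^(-2t), x_3(t) = -K_1e^(-t) + 3K_2e^(-2t) - K_3e^(-4t)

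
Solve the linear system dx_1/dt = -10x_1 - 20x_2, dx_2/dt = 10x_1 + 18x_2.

Coefficient matrix A = [[-10, -20], [10, 18]].
Characteristic polynomial det(A - λI) = λ^2 - 8λ + 20 = 0.
Eigenvalues λ = 4 ± 2i (complex conjugate pair).
For λ=4+2i: an eigenvector is (3,-2) - i(-1,1) = (3 + i, -2 - i).
A real fundamental pair from Re and Im of e^((4+2i)t)v: X_1 = e^(4t)(cos(2t)·(3,-2) + sin(2t)·(-1,1)), X_2 = e^(4t)(sin(2t)·(3,-2) - cos(2t)·(-1,1)).
General solution: C_1X_1 + C_2X_2.

x_1(t) = -C_1e^(4t)sin(2t) + 3C_1e^(4t)cos(2t) + 3C_2e^(4t)sin(2t) + C_2e^(4t)cos(2t), x_2(t) = C_1e^(4t)sin(2t) - 2C_1e^(4t)cos(2t) - 2C_2e^(4t)sin(2t) - C_2e^(4t)cos(2t)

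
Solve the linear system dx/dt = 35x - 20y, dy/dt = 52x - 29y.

x(t) = -C_1e^(3t)sin(4t) - 2C_1e^(3t)cos(4t) - 2C_2e^(3t)sin(4t) + C_2e^(3t)cos(4t), y(t) = -2C_1e^(3t)sin(4t) - 3C_1e^(3t)cos(4t) - 3C_2e^(3t)sin(4t) + 2C_2e^(3t)cos(4t)

Coefficient matrix A = [[35, -20], [52, -29]].
Characteristic polynomial det(A - λI) = λ^2 - 6λ + 25 = 0.
Eigenvalues λ = 3 ± 4i (complex conjugate pair).
For λ=3+4i: an eigenvector is (-2,-3) - i(-1,-2) = (-2 + i, -3 + 2i).
A real fundamental pair from Re and Im of e^((3+4i)t)v: X_1 = e^(3t)(cos(4t)·(-2,-3) + sin(4t)·(-1,-2)), X_2 = e^(3t)(sin(4t)·(-2,-3) - cos(4t)·(-1,-2)).
General solution: C_1X_1 + C_2X_2.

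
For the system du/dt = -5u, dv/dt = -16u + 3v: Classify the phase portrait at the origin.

A = [[-5,0],[-16,3]]; det(A-λI) = λ^2 + 2λ - 15.
λ = 3, -5: opposite signs.

saddle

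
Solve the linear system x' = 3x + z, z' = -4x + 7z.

x(t) = K_1e^(5t) + K_2te^(5t) - 2K_2e^(5t), z(t) = 2K_1e^(5t) + 2K_2te^(5t) - 3K_2e^(5t)

Coefficient matrix A = [[3, 1], [-4, 7]].
Characteristic polynomial det(A - λI) = λ^2 - 10λ + 25 = 0.
Single eigenvalue λ = 5 with algebraic multiplicity 2.
Eigenvector v = (1,2); generalized eigenvector w with (A-λI)w=v is (-2,-3).
General solution: e^(5t)[K_1·v + K_2·(t·v + w)].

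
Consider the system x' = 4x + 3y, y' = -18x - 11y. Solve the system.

x(t) = K_1e^(-2t) - K_2e^(-5t), y(t) = -2K_1e^(-2t) + 3K_2e^(-5t)

Coefficient matrix A = [[4, 3], [-18, -11]].
Characteristic polynomial det(A - λI) = λ^2 + 7λ + 10 = 0.
Eigenvalues λ = -2, -5.
For λ=-2: (A-λI) row 1 is [6, 3], so an eigenvector is (1, -2).
For λ=-5: (A-λI) row 1 is [9, 3], so an eigenvector is (-1, 3).
General solution: K_1e^(-2t)(1,-2) + K_2e^(-5t)(-1,3).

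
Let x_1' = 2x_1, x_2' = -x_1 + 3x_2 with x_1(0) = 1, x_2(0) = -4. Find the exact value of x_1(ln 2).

A = [[2,0],[-1,3]]; eigenvalues λ = 2, 3.
Eigenvectors: (1,1) for λ=2, (0,-1) for λ=3.
From the initial condition, c_1 = 1, c_2 = 5.
x_1(ln 2) = (1)(2^2)(1) + (5)(2^3)(0) = 4.

4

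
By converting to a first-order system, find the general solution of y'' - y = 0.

y(t) = c_1e^(-t) + c_2e^(t)

Let x_1 = y, x_2 = y'. Then x_1' = x_2 and x_2' = x_1.
A = [[0,1],[1,0]]; det(A-λI) = λ^2 - 1.
Eigenvalues λ = -1, 1 with eigenvectors (1,-1), (1,1).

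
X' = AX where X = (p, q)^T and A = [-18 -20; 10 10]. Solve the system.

p(t) = C_1e^(-4t)sin(2t) - 3C_1e^(-4t)cos(2t) - 3C_2e^(-4t)sin(2t) - C_2e^(-4t)cos(2t), q(t) = -C_1e^(-4t)sin(2t) + 2C_1e^(-4t)cos(2t) + 2C_2e^(-4t)sin(2t) + C_2e^(-4t)cos(2t)

Coefficient matrix A = [[-18, -20], [10, 10]].
Characteristic polynomial det(A - λI) = λ^2 + 8λ + 20 = 0.
Eigenvalues λ = -4 ± 2i (complex conjugate pair).
For λ=-4+2i: an eigenvector is (-3,2) - i(1,-1) = (-3 - i, 2 + i).
A real fundamental pair from Re and Im of e^((-4+2i)t)v: X_1 = e^(-4t)(cos(2t)·(-3,2) + sin(2t)·(1,-1)), X_2 = e^(-4t)(sin(2t)·(-3,2) - cos(2t)·(1,-1)).
General solution: C_1X_1 + C_2X_2.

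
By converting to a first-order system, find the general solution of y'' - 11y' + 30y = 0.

Let x_1 = y, x_2 = y'. Then x_1' = x_2 and x_2' = -30x_1 + 11x_2.
A = [[0,1],[-30,11]]; det(A-λI) = λ^2 - 11λ + 30.
Eigenvalues λ = 5, 6 with eigenvectors (1,5), (1,6).

y(t) = K_1e^(5t) + K_2e^(6t)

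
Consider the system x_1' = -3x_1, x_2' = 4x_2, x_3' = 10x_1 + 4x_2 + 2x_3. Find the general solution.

x_1(t) = C_1e^(-3t), x_2(t) = C_3e^(4t), x_3(t) = -2C_1e^(-3t) + C_2e^(2t) + 2C_3e^(4t)

Coefficient matrix A = [[-3, 0, 0], [0, 4, 0], [10, 4, 2]].
det(A - λI) = 0 gives eigenvalues λ = -3, 2, 4.
For λ=-3: eigenvector (1,0,-2).
For λ=2: eigenvector (0,0,1).
For λ=4: eigenvector (0,1,2).
General solution: C_1e^(-3t)(1,0,-2) + C_2e^(2t)(0,0,1) + C_3e^(4t)(0,1,2).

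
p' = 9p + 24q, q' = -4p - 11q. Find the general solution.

p(t) = 2K_1e^(-3t) + 3K_2e^(t), q(t) = -K_1e^(-3t) - K_2e^(t)

Coefficient matrix A = [[9, 24], [-4, -11]].
Characteristic polynomial det(A - λI) = λ^2 + 2λ - 3 = 0.
Eigenvalues λ = -3, 1.
For λ=-3: (A-λI) row 1 is [12, 24], so an eigenvector is (2, -1).
For λ=1: (A-λI) row 1 is [8, 24], so an eigenvector is (3, -1).
General solution: K_1e^(-3t)(2,-1) + K_2e^(t)(3,-1).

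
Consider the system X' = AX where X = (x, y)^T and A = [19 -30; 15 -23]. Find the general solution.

x(t) = -C_1e^(-2t)sin(3t) - 3C_1e^(-2t)cos(3t) - 3C_2e^(-2t)sin(3t) + C_2e^(-2t)cos(3t), y(t) = -C_1e^(-2t)sin(3t) - 2C_1e^(-2t)cos(3t) - 2C_2e^(-2t)sin(3t) + C_2e^(-2t)cos(3t)

Coefficient matrix A = [[19, -30], [15, -23]].
Characteristic polynomial det(A - λI) = λ^2 + 4λ + 13 = 0.
Eigenvalues λ = -2 ± 3i (complex conjugate pair).
For λ=-2+3i: an eigenvector is (-3,-2) - i(-1,-1) = (-3 + i, -2 + i).
A real fundamental pair from Re and Im of e^((-2+3i)t)v: X_1 = e^(-2t)(cos(3t)·(-3,-2) + sin(3t)·(-1,-1)), X_2 = e^(-2t)(sin(3t)·(-3,-2) - cos(3t)·(-1,-1)).
General solution: C_1X_1 + C_2X_2.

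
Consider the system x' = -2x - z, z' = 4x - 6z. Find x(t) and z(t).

Coefficient matrix A = [[-2, -1], [4, -6]].
Characteristic polynomial det(A - λI) = λ^2 + 8λ + 16 = 0.
Single eigenvalue λ = -4 with algebraic multiplicity 2.
Eigenvector v = (1,2); generalized eigenvector w with (A-λI)w=v is (1,1).
General solution: e^(-4t)[K_1·v + K_2·(t·v + w)].

x(t) = K_1e^(-4t) + K_2te^(-4t) + K_2e^(-4t), z(t) = 2K_1e^(-4t) + 2K_2te^(-4t) + K_2e^(-4t)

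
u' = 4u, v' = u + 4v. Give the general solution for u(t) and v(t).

Coefficient matrix A = [[4, 0], [1, 4]].
Characteristic polynomial det(A - λI) = λ^2 - 8λ + 16 = 0.
Single eigenvalue λ = 4 with algebraic multiplicity 2.
Eigenvector v = (0,1); generalized eigenvector w with (A-λI)w=v is (1,-2).
General solution: e^(4t)[C_1·v + C_2·(t·v + w)].

u(t) = C_2e^(4t), v(t) = C_1e^(4t) + C_2te^(4t) - 2C_2e^(4t)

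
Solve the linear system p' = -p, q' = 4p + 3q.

Coefficient matrix A = [[-1, 0], [4, 3]].
Characteristic polynomial det(A - λI) = λ^2 - 2λ - 3 = 0.
Eigenvalues λ = 3, -1.
For λ=3: (A-λI) row 1 is [-4, 0], so an eigenvector is (0, 1).
For λ=-1: (A-λI) row 2 is [4, 4], so an eigenvector is (-1, 1).
General solution: K_1e^(3t)(0,1) + K_2e^(-t)(-1,1).

p(t) = -K_2e^(-t), q(t) = K_1e^(3t) + K_2e^(-t)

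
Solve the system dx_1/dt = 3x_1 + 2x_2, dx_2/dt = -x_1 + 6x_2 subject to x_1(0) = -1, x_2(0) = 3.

Coefficient matrix A = [[3, 2], [-1, 6]].
Characteristic polynomial det(A - λI) = λ^2 - 9λ + 20 = 0.
Eigenvalues λ = 5, 4.
For λ=5: (A-λI) row 1 is [-2, 2], so an eigenvector is (1, 1).
For λ=4: (A-λI) row 1 is [-1, 2], so an eigenvector is (2, 1).
General solution: c_1e^(5t)(1,1) + c_2e^(4t)(2,1).
Applying x_1(0)=-1, x_2(0)=3 gives c_1=7, c_2=-4.

x_1(t) = 7e^(5t) - 8e^(4t), x_2(t) = 7e^(5t) - 4e^(4t)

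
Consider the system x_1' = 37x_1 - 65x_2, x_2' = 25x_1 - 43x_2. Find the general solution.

Coefficient matrix A = [[37, -65], [25, -43]].
Characteristic polynomial det(A - λI) = λ^2 + 6λ + 34 = 0.
Eigenvalues λ = -3 ± 5i (complex conjugate pair).
For λ=-3+5i: an eigenvector is (-2,-1) - i(-3,-2) = (-2 + 3i, -1 + 2i).
A real fundamental pair from Re and Im of e^((-3+5i)t)v: X_1 = e^(-3t)(cos(5t)·(-2,-1) + sin(5t)·(-3,-2)), X_2 = e^(-3t)(sin(5t)·(-2,-1) - cos(5t)·(-3,-2)).
General solution: c_1X_1 + c_2X_2.

x_1(t) = -3c_1e^(-3t)sin(5t) - 2c_1e^(-3t)cos(5t) - 2c_2e^(-3t)sin(5t) + 3c_2e^(-3t)cos(5t), x_2(t) = -2c_1e^(-3t)sin(5t) - c_1e^(-3t)cos(5t) - c_2e^(-3t)sin(5t) + 2c_2e^(-3t)cos(5t)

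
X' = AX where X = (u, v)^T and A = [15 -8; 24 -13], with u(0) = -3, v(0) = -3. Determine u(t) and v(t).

Coefficient matrix A = [[15, -8], [24, -13]].
Characteristic polynomial det(A - λI) = λ^2 - 2λ - 3 = 0.
Eigenvalues λ = 3, -1.
For λ=3: (A-λI) row 1 is [12, -8], so an eigenvector is (2, 3).
For λ=-1: (A-λI) row 1 is [16, -8], so an eigenvector is (-1, -2).
General solution: c_1e^(3t)(2,3) + c_2e^(-t)(-1,-2).
Applying u(0)=-3, v(0)=-3 gives c_1=-3, c_2=-3.

u(t) = -6e^(3t) + 3e^(-t), v(t) = -9e^(3t) + 6e^(-t)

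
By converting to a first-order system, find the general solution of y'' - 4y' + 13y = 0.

Let x_1 = y, x_2 = y'. Then x_1' = x_2 and x_2' = -13x_1 + 4x_2.
A = [[0,1],[-13,4]]; det(A-λI) = λ^2 - 4λ + 13.
Eigenvalues λ = 2 ± 3i.

y(t) = c_1e^(2t)cos(3t) + c_2e^(2t)sin(3t)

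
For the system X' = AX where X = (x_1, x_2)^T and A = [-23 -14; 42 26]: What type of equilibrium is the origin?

A = [[-23,-14],[42,26]]; det(A-λI) = λ^2 - 3λ - 10.
λ = 5, -2: opposite signs.

saddle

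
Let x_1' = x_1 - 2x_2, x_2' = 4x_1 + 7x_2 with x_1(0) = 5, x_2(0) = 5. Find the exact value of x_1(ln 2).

A = [[1,-2],[4,7]]; eigenvalues λ = 3, 5.
Eigenvectors: (1,-1) for λ=3, (-1,2) for λ=5.
From the initial condition, c_1 = 15, c_2 = 10.
x_1(ln 2) = (15)(2^3)(1) + (10)(2^5)(-1) = -200.

-200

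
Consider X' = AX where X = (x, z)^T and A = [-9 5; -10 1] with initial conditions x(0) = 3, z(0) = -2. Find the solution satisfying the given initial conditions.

Coefficient matrix A = [[-9, 5], [-10, 1]].
Characteristic polynomial det(A - λI) = λ^2 + 8λ + 41 = 0.
Eigenvalues λ = -4 ± 5i (complex conjugate pair).
For λ=-4+5i: an eigenvector is (1,1) - i(0,-1) = (1, 1 + i).
A real fundamental pair from Re and Im of e^((-4+5i)t)v: X_1 = e^(-4t)(cos(5t)·(1,1) + sin(5t)·(0,-1)), X_2 = e^(-4t)(sin(5t)·(1,1) - cos(5t)·(0,-1)).
General solution: K_1X_1 + K_2X_2.
Applying x(0)=3, z(0)=-2 gives K_1=3, K_2=-5.

x(t) = -5e^(-4t)sin(5t) + 3e^(-4t)cos(5t), z(t) = -8e^(-4t)sin(5t) - 2e^(-4t)cos(5t)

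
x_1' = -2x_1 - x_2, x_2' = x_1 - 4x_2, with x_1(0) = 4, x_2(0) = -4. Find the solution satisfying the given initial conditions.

Coefficient matrix A = [[-2, -1], [1, -4]].
Characteristic polynomial det(A - λI) = λ^2 + 6λ + 9 = 0.
Single eigenvalue λ = -3 with algebraic multiplicity 2.
Eigenvector v = (-1,-1); generalized eigenvector w with (A-λI)w=v is (2,3).
General solution: e^(-3t)[K_1·v + K_2·(t·v + w)].
Applying x_1(0)=4, x_2(0)=-4 gives K_1=-20, K_2=-8.

x_1(t) = 8te^(-3t) + 4e^(-3t), x_2(t) = 8te^(-3t) - 4e^(-3t)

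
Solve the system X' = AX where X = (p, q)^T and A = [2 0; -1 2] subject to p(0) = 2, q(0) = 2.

Coefficient matrix A = [[2, 0], [-1, 2]].
Characteristic polynomial det(A - λI) = λ^2 - 4λ + 4 = 0.
Single eigenvalue λ = 2 with algebraic multiplicity 2.
Eigenvector v = (0,1); generalized eigenvector w with (A-λI)w=v is (-1,-3).
General solution: e^(2t)[c_1·v + c_2·(t·v + w)].
Applying p(0)=2, q(0)=2 gives c_1=-4, c_2=-2.

p(t) = 2e^(2t), q(t) = -2te^(2t) + 2e^(2t)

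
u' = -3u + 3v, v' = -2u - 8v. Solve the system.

Coefficient matrix A = [[-3, 3], [-2, -8]].
Characteristic polynomial det(A - λI) = λ^2 + 11λ + 30 = 0.
Eigenvalues λ = -6, -5.
For λ=-6: (A-λI) row 1 is [3, 3], so an eigenvector is (-1, 1).
For λ=-5: (A-λI) row 1 is [2, 3], so an eigenvector is (3, -2).
General solution: C_1e^(-6t)(-1,1) + C_2e^(-5t)(3,-2).

u(t) = -C_1e^(-6t) + 3C_2e^(-5t), v(t) = C_1e^(-6t) - 2C_2e^(-5t)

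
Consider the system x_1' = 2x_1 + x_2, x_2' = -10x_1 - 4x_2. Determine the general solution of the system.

Coefficient matrix A = [[2, 1], [-10, -4]].
Characteristic polynomial det(A - λI) = λ^2 + 2λ + 2 = 0.
Eigenvalues λ = -1 ± i (complex conjugate pair).
For λ=-1+i: an eigenvector is (-1,3) - i(0,1) = (-1, 3 - i).
A real fundamental pair from Re and Im of e^((-1+i)t)v: X_1 = e^(-t)(cos(t)·(-1,3) + sin(t)·(0,1)), X_2 = e^(-t)(sin(t)·(-1,3) - cos(t)·(0,1)).
General solution: K_1X_1 + K_2X_2.

x_1(t) = -K_1e^(-t)cos(t) - K_2e^(-t)sin(t), x_2(t) = K_1e^(-t)sin(t) + 3K_1e^(-t)cos(t) + 3K_2e^(-t)sin(t) - K_2e^(-t)cos(t)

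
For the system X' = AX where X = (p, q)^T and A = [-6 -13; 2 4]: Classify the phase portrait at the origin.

A = [[-6,-13],[2,4]]; det(A-λI) = λ^2 + 2λ + 2.
λ = -1 ± i: negative real part.

stable spiral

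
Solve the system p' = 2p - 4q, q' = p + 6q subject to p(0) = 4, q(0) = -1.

Coefficient matrix A = [[2, -4], [1, 6]].
Characteristic polynomial det(A - λI) = λ^2 - 8λ + 16 = 0.
Single eigenvalue λ = 4 with algebraic multiplicity 2.
Eigenvector v = (-2,1); generalized eigenvector w with (A-λI)w=v is (-3,2).
General solution: e^(4t)[c_1·v + c_2·(t·v + w)].
Applying p(0)=4, q(0)=-1 gives c_1=-5, c_2=2.

p(t) = -4te^(4t) + 4e^(4t), q(t) = 2te^(4t) - e^(4t)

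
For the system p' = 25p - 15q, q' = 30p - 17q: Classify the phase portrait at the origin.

A = [[25,-15],[30,-17]]; det(A-λI) = λ^2 - 8λ + 25.
λ = 4 ± 3i: positive real part.

unstable spiral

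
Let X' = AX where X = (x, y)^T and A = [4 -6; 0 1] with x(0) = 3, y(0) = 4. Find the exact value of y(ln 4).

A = [[4,-6],[0,1]]; eigenvalues λ = 1, 4.
Eigenvectors: (2,1) for λ=1, (-1,0) for λ=4.
From the initial condition, c_1 = 4, c_2 = 5.
y(ln 4) = (4)(4^1)(1) + (5)(4^4)(0) = 16.

16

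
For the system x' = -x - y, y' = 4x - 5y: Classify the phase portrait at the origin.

stable improper node

A = [[-1,-1],[4,-5]]; det(A-λI) = λ^2 + 6λ + 9.
repeated λ = -3 with a single eigenvector.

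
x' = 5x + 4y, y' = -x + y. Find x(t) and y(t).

Coefficient matrix A = [[5, 4], [-1, 1]].
Characteristic polynomial det(A - λI) = λ^2 - 6λ + 9 = 0.
Single eigenvalue λ = 3 with algebraic multiplicity 2.
Eigenvector v = (2,-1); generalized eigenvector w with (A-λI)w=v is (-1,1).
General solution: e^(3t)[c_1·v + c_2·(t·v + w)].

x(t) = 2c_1e^(3t) + 2c_2te^(3t) - c_2e^(3t), y(t) = -c_1e^(3t) - c_2te^(3t) + c_2e^(3t)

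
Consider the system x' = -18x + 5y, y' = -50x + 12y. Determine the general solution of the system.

Coefficient matrix A = [[-18, 5], [-50, 12]].
Characteristic polynomial det(A - λI) = λ^2 + 6λ + 34 = 0.
Eigenvalues λ = -3 ± 5i (complex conjugate pair).
For λ=-3+5i: an eigenvector is (1,3) - i(0,-1) = (1, 3 + i).
A real fundamental pair from Re and Im of e^((-3+5i)t)v: X_1 = e^(-3t)(cos(5t)·(1,3) + sin(5t)·(0,-1)), X_2 = e^(-3t)(sin(5t)·(1,3) - cos(5t)·(0,-1)).
General solution: K_1X_1 + K_2X_2.

x(t) = K_1e^(-3t)cos(5t) + K_2e^(-3t)sin(5t), y(t) = -K_1e^(-3t)sin(5t) + 3K_1e^(-3t)cos(5t) + 3K_2e^(-3t)sin(5t) + K_2e^(-3t)cos(5t)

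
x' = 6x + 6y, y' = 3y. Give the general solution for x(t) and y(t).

Coefficient matrix A = [[6, 6], [0, 3]].
Characteristic polynomial det(A - λI) = λ^2 - 9λ + 18 = 0.
Eigenvalues λ = 6, 3.
For λ=6: (A-λI) row 1 is [0, 6], so an eigenvector is (-1, 0).
For λ=3: (A-λI) row 1 is [3, 6], so an eigenvector is (-2, 1).
General solution: C_1e^(6t)(-1,0) + C_2e^(3t)(-2,1).

x(t) = -C_1e^(6t) - 2C_2e^(3t), y(t) = C_2e^(3t)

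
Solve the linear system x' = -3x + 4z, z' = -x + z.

x(t) = -2K_1e^(-t) - 2K_2te^(-t) - K_2e^(-t), z(t) = -K_1e^(-t) - K_2te^(-t) - K_2e^(-t)

Coefficient matrix A = [[-3, 4], [-1, 1]].
Characteristic polynomial det(A - λI) = λ^2 + 2λ + 1 = 0.
Single eigenvalue λ = -1 with algebraic multiplicity 2.
Eigenvector v = (-2,-1); generalized eigenvector w with (A-λI)w=v is (-1,-1).
General solution: e^(-t)[K_1·v + K_2·(t·v + w)].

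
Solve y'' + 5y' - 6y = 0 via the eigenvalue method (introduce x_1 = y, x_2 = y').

Let x_1 = y, x_2 = y'. Then x_1' = x_2 and x_2' = 6x_1 - 5x_2.
A = [[0,1],[6,-5]]; det(A-λI) = λ^2 + 5λ - 6.
Eigenvalues λ = -6, 1 with eigenvectors (1,-6), (1,1).

y(t) = c_1e^(-6t) + c_2e^(t)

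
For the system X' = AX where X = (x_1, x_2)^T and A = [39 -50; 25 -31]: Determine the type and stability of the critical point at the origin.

A = [[39,-50],[25,-31]]; det(A-λI) = λ^2 - 8λ + 41.
λ = 4 ± 5i: positive real part.

unstable spiral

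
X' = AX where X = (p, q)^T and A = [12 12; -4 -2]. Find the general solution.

p(t) = 3c_1e^(4t) - 2c_2e^(6t), q(t) = -2c_1e^(4t) + c_2e^(6t)

Coefficient matrix A = [[12, 12], [-4, -2]].
Characteristic polynomial det(A - λI) = λ^2 - 10λ + 24 = 0.
Eigenvalues λ = 4, 6.
For λ=4: (A-λI) row 1 is [8, 12], so an eigenvector is (3, -2).
For λ=6: (A-λI) row 1 is [6, 12], so an eigenvector is (-2, 1).
General solution: c_1e^(4t)(3,-2) + c_2e^(6t)(-2,1).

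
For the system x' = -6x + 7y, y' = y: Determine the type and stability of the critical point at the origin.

saddle

A = [[-6,7],[0,1]]; det(A-λI) = λ^2 + 5λ - 6.
λ = -6, 1: opposite signs.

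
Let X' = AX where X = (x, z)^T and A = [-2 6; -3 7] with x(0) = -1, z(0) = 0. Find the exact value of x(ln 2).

A = [[-2,6],[-3,7]]; eigenvalues λ = 1, 4.
Eigenvectors: (-2,-1) for λ=1, (-1,-1) for λ=4.
From the initial condition, c_1 = 1, c_2 = -1.
x(ln 2) = (1)(2^1)(-2) + (-1)(2^4)(-1) = 12.

12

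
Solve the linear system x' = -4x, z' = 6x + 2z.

x(t) = C_1e^(-4t), z(t) = -C_1e^(-4t) - C_2e^(2t)

Coefficient matrix A = [[-4, 0], [6, 2]].
Characteristic polynomial det(A - λI) = λ^2 + 2λ - 8 = 0.
Eigenvalues λ = -4, 2.
For λ=-4: (A-λI) row 2 is [6, 6], so an eigenvector is (1, -1).
For λ=2: (A-λI) row 1 is [-6, 0], so an eigenvector is (0, -1).
General solution: C_1e^(-4t)(1,-1) + C_2e^(2t)(0,-1).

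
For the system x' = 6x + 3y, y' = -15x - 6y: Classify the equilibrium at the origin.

center

A = [[6,3],[-15,-6]]; det(A-λI) = λ^2 + 9.
λ = 0 ± 3i: zero real part.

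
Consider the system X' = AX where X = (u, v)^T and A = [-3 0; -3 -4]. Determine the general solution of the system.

u(t) = C_2e^(-3t), v(t) = -C_1e^(-4t) - 3C_2e^(-3t)

Coefficient matrix A = [[-3, 0], [-3, -4]].
Characteristic polynomial det(A - λI) = λ^2 + 7λ + 12 = 0.
Eigenvalues λ = -4, -3.
For λ=-4: (A-λI) row 1 is [1, 0], so an eigenvector is (0, -1).
For λ=-3: (A-λI) row 2 is [-3, -1], so an eigenvector is (1, -3).
General solution: C_1e^(-4t)(0,-1) + C_2e^(-3t)(1,-3).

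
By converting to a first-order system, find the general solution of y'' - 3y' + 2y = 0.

Let x_1 = y, x_2 = y'. Then x_1' = x_2 and x_2' = -2x_1 + 3x_2.
A = [[0,1],[-2,3]]; det(A-λI) = λ^2 - 3λ + 2.
Eigenvalues λ = 1, 2 with eigenvectors (1,1), (1,2).

y(t) = C_1e^(t) + C_2e^(2t)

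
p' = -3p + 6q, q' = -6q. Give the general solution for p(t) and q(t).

Coefficient matrix A = [[-3, 6], [0, -6]].
Characteristic polynomial det(A - λI) = λ^2 + 9λ + 18 = 0.
Eigenvalues λ = -6, -3.
For λ=-6: (A-λI) row 1 is [3, 6], so an eigenvector is (-2, 1).
For λ=-3: (A-λI) row 1 is [0, 6], so an eigenvector is (-1, 0).
General solution: K_1e^(-6t)(-2,1) + K_2e^(-3t)(-1,0).

p(t) = -2K_1e^(-6t) - K_2e^(-3t), q(t) = K_1e^(-6t)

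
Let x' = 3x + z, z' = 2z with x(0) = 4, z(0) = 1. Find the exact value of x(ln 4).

304

A = [[3,1],[0,2]]; eigenvalues λ = 3, 2.
Eigenvectors: (-1,0) for λ=3, (-1,1) for λ=2.
From the initial condition, c_1 = -5, c_2 = 1.
x(ln 4) = (-5)(4^3)(-1) + (1)(4^2)(-1) = 304.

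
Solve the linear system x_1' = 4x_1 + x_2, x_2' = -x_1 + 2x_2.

Coefficient matrix A = [[4, 1], [-1, 2]].
Characteristic polynomial det(A - λI) = λ^2 - 6λ + 9 = 0.
Single eigenvalue λ = 3 with algebraic multiplicity 2.
Eigenvector v = (-1,1); generalized eigenvector w with (A-λI)w=v is (-2,1).
General solution: e^(3t)[K_1·v + K_2·(t·v + w)].

x_1(t) = -K_1e^(3t) - K_2te^(3t) - 2K_2e^(3t), x_2(t) = K_1e^(3t) + K_2te^(3t) + K_2e^(3t)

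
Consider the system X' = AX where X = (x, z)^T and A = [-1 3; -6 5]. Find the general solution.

x(t) = -C_1e^(2t)cos(3t) - C_2e^(2t)sin(3t), z(t) = C_1e^(2t)sin(3t) - C_1e^(2t)cos(3t) - C_2e^(2t)sin(3t) - C_2e^(2t)cos(3t)

Coefficient matrix A = [[-1, 3], [-6, 5]].
Characteristic polynomial det(A - λI) = λ^2 - 4λ + 13 = 0.
Eigenvalues λ = 2 ± 3i (complex conjugate pair).
For λ=2+3i: an eigenvector is (-1,-1) - i(0,1) = (-1, -1 - i).
A real fundamental pair from Re and Im of e^((2+3i)t)v: X_1 = e^(2t)(cos(3t)·(-1,-1) + sin(3t)·(0,1)), X_2 = e^(2t)(sin(3t)·(-1,-1) - cos(3t)·(0,1)).
General solution: C_1X_1 + C_2X_2.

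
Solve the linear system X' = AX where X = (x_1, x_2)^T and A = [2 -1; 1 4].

x_1(t) = -C_1e^(3t) - C_2te^(3t) + C_2e^(3t), x_2(t) = C_1e^(3t) + C_2te^(3t)

Coefficient matrix A = [[2, -1], [1, 4]].
Characteristic polynomial det(A - λI) = λ^2 - 6λ + 9 = 0.
Single eigenvalue λ = 3 with algebraic multiplicity 2.
Eigenvector v = (-1,1); generalized eigenvector w with (A-λI)w=v is (1,0).
General solution: e^(3t)[C_1·v + C_2·(t·v + w)].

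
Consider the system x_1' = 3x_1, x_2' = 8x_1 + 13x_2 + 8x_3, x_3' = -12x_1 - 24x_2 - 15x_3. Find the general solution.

x_1(t) = C_1e^(3t), x_2(t) = 4C_1e^(3t) + C_2e^(-3t) + 2C_3e^(t), x_3(t) = -6C_1e^(3t) - 2C_2e^(-3t) - 3C_3e^(t)

Coefficient matrix A = [[3, 0, 0], [8, 13, 8], [-12, -24, -15]].
det(A - λI) = 0 gives eigenvalues λ = 3, -3, 1.
For λ=3: eigenvector (1,4,-6).
For λ=-3: eigenvector (0,1,-2).
For λ=1: eigenvector (0,2,-3).
General solution: C_1e^(3t)(1,4,-6) + C_2e^(-3t)(0,1,-2) + C_3e^(t)(0,2,-3).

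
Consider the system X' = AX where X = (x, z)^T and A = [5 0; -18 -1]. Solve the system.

x(t) = -C_1e^(5t), z(t) = 3C_1e^(5t) + C_2e^(-t)

Coefficient matrix A = [[5, 0], [-18, -1]].
Characteristic polynomial det(A - λI) = λ^2 - 4λ - 5 = 0.
Eigenvalues λ = 5, -1.
For λ=5: (A-λI) row 2 is [-18, -6], so an eigenvector is (-1, 3).
For λ=-1: (A-λI) row 1 is [6, 0], so an eigenvector is (0, 1).
General solution: C_1e^(5t)(-1,3) + C_2e^(-t)(0,1).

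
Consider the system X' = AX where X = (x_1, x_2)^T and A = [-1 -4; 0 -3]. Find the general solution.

Coefficient matrix A = [[-1, -4], [0, -3]].
Characteristic polynomial det(A - λI) = λ^2 + 4λ + 3 = 0.
Eigenvalues λ = -3, -1.
For λ=-3: (A-λI) row 1 is [2, -4], so an eigenvector is (-2, -1).
For λ=-1: (A-λI) row 1 is [0, -4], so an eigenvector is (-1, 0).
General solution: c_1e^(-3t)(-2,-1) + c_2e^(-t)(-1,0).

x_1(t) = -2c_1e^(-3t) - c_2e^(-t), x_2(t) = -c_1e^(-3t)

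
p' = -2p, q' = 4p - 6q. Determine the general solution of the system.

Coefficient matrix A = [[-2, 0], [4, -6]].
Characteristic polynomial det(A - λI) = λ^2 + 8λ + 12 = 0.
Eigenvalues λ = -2, -6.
For λ=-2: (A-λI) row 2 is [4, -4], so an eigenvector is (-1, -1).
For λ=-6: (A-λI) row 1 is [4, 0], so an eigenvector is (0, 1).
General solution: K_1e^(-2t)(-1,-1) + K_2e^(-6t)(0,1).

p(t) = -K_1e^(-2t), q(t) = -K_1e^(-2t) + K_2e^(-6t)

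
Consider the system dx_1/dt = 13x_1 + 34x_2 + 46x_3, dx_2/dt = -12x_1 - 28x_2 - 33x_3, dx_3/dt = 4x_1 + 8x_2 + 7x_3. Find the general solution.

x_1(t) = -7K_1e^(-3t) - 2K_2e^(-4t) + 4K_3e^(-t), x_2(t) = 6K_1e^(-3t) + K_2e^(-4t) - 3K_3e^(-t), x_3(t) = -2K_1e^(-3t) + K_3e^(-t)

Coefficient matrix A = [[13, 34, 46], [-12, -28, -33], [4, 8, 7]].
det(A - λI) = 0 gives eigenvalues λ = -3, -4, -1.
For λ=-3: eigenvector (-7,6,-2).
For λ=-4: eigenvector (-2,1,0).
For λ=-1: eigenvector (4,-3,1).
General solution: K_1e^(-3t)(-7,6,-2) + K_2e^(-4t)(-2,1,0) + K_3e^(-t)(4,-3,1).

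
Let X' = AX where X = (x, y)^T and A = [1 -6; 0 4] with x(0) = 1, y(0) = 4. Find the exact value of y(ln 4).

1024

A = [[1,-6],[0,4]]; eigenvalues λ = 1, 4.
Eigenvectors: (-1,0) for λ=1, (-2,1) for λ=4.
From the initial condition, c_1 = -9, c_2 = 4.
y(ln 4) = (-9)(4^1)(0) + (4)(4^4)(1) = 1024.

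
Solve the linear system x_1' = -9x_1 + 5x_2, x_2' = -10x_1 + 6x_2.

Coefficient matrix A = [[-9, 5], [-10, 6]].
Characteristic polynomial det(A - λI) = λ^2 + 3λ - 4 = 0.
Eigenvalues λ = 1, -4.
For λ=1: (A-λI) row 1 is [-10, 5], so an eigenvector is (-1, -2).
For λ=-4: (A-λI) row 1 is [-5, 5], so an eigenvector is (-1, -1).
General solution: c_1e^(t)(-1,-2) + c_2e^(-4t)(-1,-1).

x_1(t) = -c_1e^(t) - c_2e^(-4t), x_2(t) = -2c_1e^(t) - c_2e^(-4t)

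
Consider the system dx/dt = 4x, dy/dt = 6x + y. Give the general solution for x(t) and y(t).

Coefficient matrix A = [[4, 0], [6, 1]].
Characteristic polynomial det(A - λI) = λ^2 - 5λ + 4 = 0.
Eigenvalues λ = 4, 1.
For λ=4: (A-λI) row 2 is [6, -3], so an eigenvector is (1, 2).
For λ=1: (A-λI) row 1 is [3, 0], so an eigenvector is (0, -1).
General solution: c_1e^(4t)(1,2) + c_2e^(t)(0,-1).

x(t) = c_1e^(4t), y(t) = 2c_1e^(4t) - c_2e^(t)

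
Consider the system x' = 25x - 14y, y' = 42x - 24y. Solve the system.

Coefficient matrix A = [[25, -14], [42, -24]].
Characteristic polynomial det(A - λI) = λ^2 - λ - 12 = 0.
Eigenvalues λ = 4, -3.
For λ=4: (A-λI) row 1 is [21, -14], so an eigenvector is (2, 3).
For λ=-3: (A-λI) row 1 is [28, -14], so an eigenvector is (-1, -2).
General solution: C_1e^(4t)(2,3) + C_2e^(-3t)(-1,-2).

x(t) = 2C_1e^(4t) - C_2e^(-3t), y(t) = 3C_1e^(4t) - 2C_2e^(-3t)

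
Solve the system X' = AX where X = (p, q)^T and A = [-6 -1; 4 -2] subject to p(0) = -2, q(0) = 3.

p(t) = te^(-4t) - 2e^(-4t), q(t) = -2te^(-4t) + 3e^(-4t)

Coefficient matrix A = [[-6, -1], [4, -2]].
Characteristic polynomial det(A - λI) = λ^2 + 8λ + 16 = 0.
Single eigenvalue λ = -4 with algebraic multiplicity 2.
Eigenvector v = (-1,2); generalized eigenvector w with (A-λI)w=v is (0,1).
General solution: e^(-4t)[C_1·v + C_2·(t·v + w)].
Applying p(0)=-2, q(0)=3 gives C_1=2, C_2=-1.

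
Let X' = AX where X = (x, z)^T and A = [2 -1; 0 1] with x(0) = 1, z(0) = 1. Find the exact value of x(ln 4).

A = [[2,-1],[0,1]]; eigenvalues λ = 2, 1.
Eigenvectors: (-1,0) for λ=2, (1,1) for λ=1.
From the initial condition, c_1 = 0, c_2 = 1.
x(ln 4) = (0)(4^2)(-1) + (1)(4^1)(1) = 4.

4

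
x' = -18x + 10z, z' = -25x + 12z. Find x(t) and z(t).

x(t) = -c_1e^(-3t)sin(5t) - c_1e^(-3t)cos(5t) - c_2e^(-3t)sin(5t) + c_2e^(-3t)cos(5t), z(t) = -c_1e^(-3t)sin(5t) - 2c_1e^(-3t)cos(5t) - 2c_2e^(-3t)sin(5t) + c_2e^(-3t)cos(5t)

Coefficient matrix A = [[-18, 10], [-25, 12]].
Characteristic polynomial det(A - λI) = λ^2 + 6λ + 34 = 0.
Eigenvalues λ = -3 ± 5i (complex conjugate pair).
For λ=-3+5i: an eigenvector is (-1,-2) - i(-1,-1) = (-1 + i, -2 + i).
A real fundamental pair from Re and Im of e^((-3+5i)t)v: X_1 = e^(-3t)(cos(5t)·(-1,-2) + sin(5t)·(-1,-1)), X_2 = e^(-3t)(sin(5t)·(-1,-2) - cos(5t)·(-1,-1)).
General solution: c_1X_1 + c_2X_2.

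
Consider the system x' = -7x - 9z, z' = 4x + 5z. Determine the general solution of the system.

x(t) = -3c_1e^(-t) - 3c_2te^(-t) + 2c_2e^(-t), z(t) = 2c_1e^(-t) + 2c_2te^(-t) - c_2e^(-t)

Coefficient matrix A = [[-7, -9], [4, 5]].
Characteristic polynomial det(A - λI) = λ^2 + 2λ + 1 = 0.
Single eigenvalue λ = -1 with algebraic multiplicity 2.
Eigenvector v = (-3,2); generalized eigenvector w with (A-λI)w=v is (2,-1).
General solution: e^(-t)[c_1·v + c_2·(t·v + w)].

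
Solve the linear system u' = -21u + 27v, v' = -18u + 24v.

u(t) = -3K_1e^(-3t) - K_2e^(6t), v(t) = -2K_1e^(-3t) - K_2e^(6t)

Coefficient matrix A = [[-21, 27], [-18, 24]].
Characteristic polynomial det(A - λI) = λ^2 - 3λ - 18 = 0.
Eigenvalues λ = -3, 6.
For λ=-3: (A-λI) row 1 is [-18, 27], so an eigenvector is (-3, -2).
For λ=6: (A-λI) row 1 is [-27, 27], so an eigenvector is (-1, -1).
General solution: K_1e^(-3t)(-3,-2) + K_2e^(6t)(-1,-1).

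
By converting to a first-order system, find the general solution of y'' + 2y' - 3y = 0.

y(t) = C_1e^(t) + C_2e^(-3t)

Let x_1 = y, x_2 = y'. Then x_1' = x_2 and x_2' = 3x_1 - 2x_2.
A = [[0,1],[3,-2]]; det(A-λI) = λ^2 + 2λ - 3.
Eigenvalues λ = 1, -3 with eigenvectors (1,1), (1,-3).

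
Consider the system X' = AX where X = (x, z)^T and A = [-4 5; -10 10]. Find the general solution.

x(t) = -K_1e^(3t)sin(t) - 2K_1e^(3t)cos(t) - 2K_2e^(3t)sin(t) + K_2e^(3t)cos(t), z(t) = -K_1e^(3t)sin(t) - 3K_1e^(3t)cos(t) - 3K_2e^(3t)sin(t) + K_2e^(3t)cos(t)

Coefficient matrix A = [[-4, 5], [-10, 10]].
Characteristic polynomial det(A - λI) = λ^2 - 6λ + 10 = 0.
Eigenvalues λ = 3 ± i (complex conjugate pair).
For λ=3+i: an eigenvector is (-2,-3) - i(-1,-1) = (-2 + i, -3 + i).
A real fundamental pair from Re and Im of e^((3+i)t)v: X_1 = e^(3t)(cos(t)·(-2,-3) + sin(t)·(-1,-1)), X_2 = e^(3t)(sin(t)·(-2,-3) - cos(t)·(-1,-1)).
General solution: K_1X_1 + K_2X_2.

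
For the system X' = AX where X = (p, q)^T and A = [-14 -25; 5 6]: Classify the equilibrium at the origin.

stable spiral

A = [[-14,-25],[5,6]]; det(A-λI) = λ^2 + 8λ + 41.
λ = -4 ± 5i: negative real part.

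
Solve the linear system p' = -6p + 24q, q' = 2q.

Coefficient matrix A = [[-6, 24], [0, 2]].
Characteristic polynomial det(A - λI) = λ^2 + 4λ - 12 = 0.
Eigenvalues λ = 2, -6.
For λ=2: (A-λI) row 1 is [-8, 24], so an eigenvector is (3, 1).
For λ=-6: (A-λI) row 1 is [0, 24], so an eigenvector is (-1, 0).
General solution: K_1e^(2t)(3,1) + K_2e^(-6t)(-1,0).

p(t) = 3K_1e^(2t) - K_2e^(-6t), q(t) = K_1e^(2t)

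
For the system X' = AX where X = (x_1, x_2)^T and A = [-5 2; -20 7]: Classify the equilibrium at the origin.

A = [[-5,2],[-20,7]]; det(A-λI) = λ^2 - 2λ + 5.
λ = 1 ± 2i: positive real part.

unstable spiral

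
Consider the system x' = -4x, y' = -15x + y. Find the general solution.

Coefficient matrix A = [[-4, 0], [-15, 1]].
Characteristic polynomial det(A - λI) = λ^2 + 3λ - 4 = 0.
Eigenvalues λ = 1, -4.
For λ=1: (A-λI) row 1 is [-5, 0], so an eigenvector is (0, 1).
For λ=-4: (A-λI) row 2 is [-15, 5], so an eigenvector is (1, 3).
General solution: c_1e^(t)(0,1) + c_2e^(-4t)(1,3).

x(t) = c_2e^(-4t), y(t) = c_1e^(t) + 3c_2e^(-4t)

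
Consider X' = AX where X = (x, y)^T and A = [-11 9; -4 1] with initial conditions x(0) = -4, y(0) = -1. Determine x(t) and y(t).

x(t) = 15te^(-5t) - 4e^(-5t), y(t) = 10te^(-5t) - e^(-5t)

Coefficient matrix A = [[-11, 9], [-4, 1]].
Characteristic polynomial det(A - λI) = λ^2 + 10λ + 25 = 0.
Single eigenvalue λ = -5 with algebraic multiplicity 2.
Eigenvector v = (-3,-2); generalized eigenvector w with (A-λI)w=v is (2,1).
General solution: e^(-5t)[c_1·v + c_2·(t·v + w)].
Applying x(0)=-4, y(0)=-1 gives c_1=-2, c_2=-5.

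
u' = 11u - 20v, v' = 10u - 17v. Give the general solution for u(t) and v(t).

u(t) = c_1e^(-3t)sin(2t) + 3c_1e^(-3t)cos(2t) + 3c_2e^(-3t)sin(2t) - c_2e^(-3t)cos(2t), v(t) = c_1e^(-3t)sin(2t) + 2c_1e^(-3t)cos(2t) + 2c_2e^(-3t)sin(2t) - c_2e^(-3t)cos(2t)

Coefficient matrix A = [[11, -20], [10, -17]].
Characteristic polynomial det(A - λI) = λ^2 + 6λ + 13 = 0.
Eigenvalues λ = -3 ± 2i (complex conjugate pair).
For λ=-3+2i: an eigenvector is (3,2) - i(1,1) = (3 - i, 2 - i).
A real fundamental pair from Re and Im of e^((-3+2i)t)v: X_1 = e^(-3t)(cos(2t)·(3,2) + sin(2t)·(1,1)), X_2 = e^(-3t)(sin(2t)·(3,2) - cos(2t)·(1,1)).
General solution: c_1X_1 + c_2X_2.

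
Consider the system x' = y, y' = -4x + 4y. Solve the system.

Coefficient matrix A = [[0, 1], [-4, 4]].
Characteristic polynomial det(A - λI) = λ^2 - 4λ + 4 = 0.
Single eigenvalue λ = 2 with algebraic multiplicity 2.
Eigenvector v = (-1,-2); generalized eigenvector w with (A-λI)w=v is (2,3).
General solution: e^(2t)[K_1·v + K_2·(t·v + w)].

x(t) = -K_1e^(2t) - K_2te^(2t) + 2K_2e^(2t), y(t) = -2K_1e^(2t) - 2K_2te^(2t) + 3K_2e^(2t)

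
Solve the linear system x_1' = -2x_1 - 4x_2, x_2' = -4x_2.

Coefficient matrix A = [[-2, -4], [0, -4]].
Characteristic polynomial det(A - λI) = λ^2 + 6λ + 8 = 0.
Eigenvalues λ = -4, -2.
For λ=-4: (A-λI) row 1 is [2, -4], so an eigenvector is (-2, -1).
For λ=-2: (A-λI) row 1 is [0, -4], so an eigenvector is (-1, 0).
General solution: C_1e^(-4t)(-2,-1) + C_2e^(-2t)(-1,0).

x_1(t) = -2C_1e^(-4t) - C_2e^(-2t), x_2(t) = -C_1e^(-4t)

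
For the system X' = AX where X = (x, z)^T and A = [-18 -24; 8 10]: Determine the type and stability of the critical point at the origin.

stable node

A = [[-18,-24],[8,10]]; det(A-λI) = λ^2 + 8λ + 12.
λ = -6, -2: both negative.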